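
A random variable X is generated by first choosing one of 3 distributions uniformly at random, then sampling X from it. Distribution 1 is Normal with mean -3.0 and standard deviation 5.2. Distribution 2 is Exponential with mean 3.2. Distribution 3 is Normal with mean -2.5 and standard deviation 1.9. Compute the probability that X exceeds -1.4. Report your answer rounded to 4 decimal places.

0.5535

Conditional on each component, P(X > -1.4): 1: 0.379158; 2: 1; 3: 0.281312.
By total probability, P(X > -1.4) = 0.333333·0.379158 + 0.333333·1 + 0.333333·0.281312 = 0.55349.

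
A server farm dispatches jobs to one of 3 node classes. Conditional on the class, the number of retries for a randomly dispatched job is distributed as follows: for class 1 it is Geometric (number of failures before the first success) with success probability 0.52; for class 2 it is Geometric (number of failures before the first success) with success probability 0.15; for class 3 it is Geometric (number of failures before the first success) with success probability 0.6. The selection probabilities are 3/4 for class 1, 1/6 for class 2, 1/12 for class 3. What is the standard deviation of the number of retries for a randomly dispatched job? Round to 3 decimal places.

Per component, 1: μ=0.923077, E[X²]=2.62722; 2: μ=5.66667, E[X²]=69.8889; 3: μ=0.666667, E[X²]=1.55556.
E[X] = 0.75·0.923077 + 0.166667·5.66667 + 0.0833333·0.666667 = 1.69231.
E[X²] = 0.75·2.62722 + 0.166667·69.8889 + 0.0833333·1.55556 = 13.7482.
Var(X) = E[X²] − (E[X])² = 13.7482 − 2.86391 = 10.8843.
SD(X) = √10.8843 = 3.29913.

3.299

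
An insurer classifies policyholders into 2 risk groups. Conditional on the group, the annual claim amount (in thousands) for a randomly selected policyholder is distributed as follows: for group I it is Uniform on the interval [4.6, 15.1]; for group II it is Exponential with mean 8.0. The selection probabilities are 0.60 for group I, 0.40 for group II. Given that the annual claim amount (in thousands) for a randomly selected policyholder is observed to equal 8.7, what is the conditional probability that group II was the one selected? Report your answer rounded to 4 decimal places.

0.2278

Likelihoods f(8.7 | ·): I: 0.0952381; II: 0.0421323.
Posterior ∝ prior × likelihood. Numerator for II: 0.4·0.0421323 = 0.0168529.
Normalizing constant: 0.6·0.0952381 + 0.4·0.0421323 = 0.0739958.
P(II | observation) = 0.0168529 / 0.0739958 = 0.227755.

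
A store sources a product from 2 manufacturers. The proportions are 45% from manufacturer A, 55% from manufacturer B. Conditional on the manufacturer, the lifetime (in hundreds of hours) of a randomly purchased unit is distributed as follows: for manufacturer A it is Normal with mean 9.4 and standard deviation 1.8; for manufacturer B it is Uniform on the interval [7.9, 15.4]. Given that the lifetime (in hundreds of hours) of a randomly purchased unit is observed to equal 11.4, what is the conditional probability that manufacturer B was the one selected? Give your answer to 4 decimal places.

0.5768

Likelihoods f(11.4 | ·): A: 0.119551; B: 0.133333.
Posterior ∝ prior × likelihood. Numerator for B: 0.55·0.133333 = 0.0733333.
Normalizing constant: 0.45·0.119551 + 0.55·0.133333 = 0.127131.
P(B | observation) = 0.0733333 / 0.127131 = 0.576831.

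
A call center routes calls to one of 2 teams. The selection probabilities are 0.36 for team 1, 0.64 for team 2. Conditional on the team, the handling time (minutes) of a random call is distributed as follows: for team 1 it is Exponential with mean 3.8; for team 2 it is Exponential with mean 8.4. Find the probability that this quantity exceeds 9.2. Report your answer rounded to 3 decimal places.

Conditional on each team, P(X > 9.2): 1: 0.0888281; 2: 0.33446.
By total probability, P(X > 9.2) = 0.36·0.0888281 + 0.64·0.33446 = 0.246032.

0.246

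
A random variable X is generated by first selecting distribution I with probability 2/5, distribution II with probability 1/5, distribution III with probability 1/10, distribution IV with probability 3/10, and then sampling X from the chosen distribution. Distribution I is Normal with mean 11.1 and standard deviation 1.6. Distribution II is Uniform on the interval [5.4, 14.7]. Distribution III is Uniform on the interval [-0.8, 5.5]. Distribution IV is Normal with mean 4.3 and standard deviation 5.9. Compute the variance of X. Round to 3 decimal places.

Per component, I: μ=11.1, E[X²]=125.77; II: μ=10.05, E[X²]=108.21; III: μ=2.35, E[X²]=8.83; IV: μ=4.3, E[X²]=53.3.
E[X] = 0.4·11.1 + 0.2·10.05 + 0.1·2.35 + 0.3·4.3 = 7.975.
E[X²] = 0.4·125.77 + 0.2·108.21 + 0.1·8.83 + 0.3·53.3 = 88.823.
Var(X) = E[X²] − (E[X])² = 88.823 − 63.6006 = 25.2224.

25.222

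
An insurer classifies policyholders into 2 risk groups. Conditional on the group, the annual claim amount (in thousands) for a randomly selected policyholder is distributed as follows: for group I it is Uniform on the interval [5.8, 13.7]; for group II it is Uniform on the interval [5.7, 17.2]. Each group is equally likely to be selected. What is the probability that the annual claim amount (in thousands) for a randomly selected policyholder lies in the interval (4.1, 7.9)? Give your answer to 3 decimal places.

0.229

Conditional on each group, P(4.1 < X < 7.9): I: 0.265823; II: 0.191304.
By total probability, P(4.1 < X < 7.9) = 0.5·0.265823 + 0.5·0.191304 = 0.228564.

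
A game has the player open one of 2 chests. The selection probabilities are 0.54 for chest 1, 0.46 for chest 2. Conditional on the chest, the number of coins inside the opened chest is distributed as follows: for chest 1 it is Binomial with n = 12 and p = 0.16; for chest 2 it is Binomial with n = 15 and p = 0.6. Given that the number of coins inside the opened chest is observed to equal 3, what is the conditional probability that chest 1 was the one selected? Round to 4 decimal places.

Likelihoods P(X=3 | ·): 1: 0.187627; 2: 0.00164886.
Posterior ∝ prior × likelihood. Numerator for 1: 0.54·0.187627 = 0.101319.
Normalizing constant: 0.54·0.187627 + 0.46·0.00164886 = 0.102077.
P(1 | observation) = 0.101319 / 0.102077 = 0.99257.

0.9926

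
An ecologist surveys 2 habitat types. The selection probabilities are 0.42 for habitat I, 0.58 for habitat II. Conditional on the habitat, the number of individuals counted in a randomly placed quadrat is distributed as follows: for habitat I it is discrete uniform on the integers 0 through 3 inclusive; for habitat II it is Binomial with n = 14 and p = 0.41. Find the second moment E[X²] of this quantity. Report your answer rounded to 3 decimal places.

22.544

For each component E[X²] = Var + (mean)², giving I: 3.5; II: 36.3342.
Overall E[X²] = 0.42·3.5 + 0.58·36.3342 = 22.5438.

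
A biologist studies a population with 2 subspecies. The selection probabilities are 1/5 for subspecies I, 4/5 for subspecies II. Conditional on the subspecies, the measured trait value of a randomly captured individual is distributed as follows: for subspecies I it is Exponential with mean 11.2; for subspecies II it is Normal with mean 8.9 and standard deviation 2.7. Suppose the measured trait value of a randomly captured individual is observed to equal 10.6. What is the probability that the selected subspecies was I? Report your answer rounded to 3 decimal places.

0.067

Likelihoods f(10.6 | ·): I: 0.034654; II: 0.121189.
Posterior ∝ prior × likelihood. Numerator for I: 0.2·0.034654 = 0.0069308.
Normalizing constant: 0.2·0.034654 + 0.8·0.121189 = 0.103882.
P(I | observation) = 0.0069308 / 0.103882 = 0.0667182.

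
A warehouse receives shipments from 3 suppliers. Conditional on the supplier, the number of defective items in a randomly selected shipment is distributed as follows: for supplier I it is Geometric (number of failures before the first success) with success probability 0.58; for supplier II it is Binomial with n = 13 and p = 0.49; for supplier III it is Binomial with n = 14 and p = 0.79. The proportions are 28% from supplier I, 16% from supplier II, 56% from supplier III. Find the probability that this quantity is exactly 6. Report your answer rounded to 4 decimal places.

0.0365

Conditional on each supplier, P(X = 6): I: 0.00318364; II: 0.21315; III: 0.00276104.
By total probability, P(X = 6) = 0.28·0.00318364 + 0.16·0.21315 + 0.56·0.00276104 = 0.0365416.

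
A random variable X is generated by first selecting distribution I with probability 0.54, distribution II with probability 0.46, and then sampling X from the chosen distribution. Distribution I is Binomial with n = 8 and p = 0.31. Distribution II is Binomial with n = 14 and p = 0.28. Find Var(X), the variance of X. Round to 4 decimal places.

Per component, I: μ=2.48, E[X²]=7.8616; II: μ=3.92, E[X²]=18.1888.
E[X] = 0.54·2.48 + 0.46·3.92 = 3.1424.
E[X²] = 0.54·7.8616 + 0.46·18.1888 = 12.6121.
Var(X) = E[X²] − (E[X])² = 12.6121 − 9.87468 = 2.73743.

2.7374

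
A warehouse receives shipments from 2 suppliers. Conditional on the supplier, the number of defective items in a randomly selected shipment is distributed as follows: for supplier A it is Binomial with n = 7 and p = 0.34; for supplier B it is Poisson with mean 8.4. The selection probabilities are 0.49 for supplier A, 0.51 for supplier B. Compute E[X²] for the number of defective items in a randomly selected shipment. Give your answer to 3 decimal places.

43.815

For each component E[X²] = Var + (mean)², giving A: 7.2352; B: 78.96.
Overall E[X²] = 0.49·7.2352 + 0.51·78.96 = 43.8148.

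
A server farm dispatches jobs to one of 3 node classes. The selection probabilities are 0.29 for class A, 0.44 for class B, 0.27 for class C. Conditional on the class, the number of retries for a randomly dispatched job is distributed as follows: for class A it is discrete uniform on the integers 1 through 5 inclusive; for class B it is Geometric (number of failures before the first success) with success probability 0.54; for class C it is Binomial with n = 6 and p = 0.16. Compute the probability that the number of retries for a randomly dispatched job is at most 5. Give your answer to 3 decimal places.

Conditional on each class, P(X ≤ 5): A: 1; B: 0.990526; C: 0.999983.
By total probability, P(X ≤ 5) = 0.29·1 + 0.44·0.990526 + 0.27·0.999983 = 0.995827.

0.996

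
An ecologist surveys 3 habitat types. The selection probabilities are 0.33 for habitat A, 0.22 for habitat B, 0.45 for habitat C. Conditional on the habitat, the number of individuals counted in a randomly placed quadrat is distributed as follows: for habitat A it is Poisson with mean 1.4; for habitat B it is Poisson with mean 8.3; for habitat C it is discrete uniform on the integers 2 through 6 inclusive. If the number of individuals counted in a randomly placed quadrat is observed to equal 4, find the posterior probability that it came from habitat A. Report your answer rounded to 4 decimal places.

0.1144

Likelihoods P(X=4 | ·): A: 0.039472; B: 0.0491425; C: 0.2.
Posterior ∝ prior × likelihood. Numerator for A: 0.33·0.039472 = 0.0130257.
Normalizing constant: 0.33·0.039472 + 0.22·0.0491425 + 0.45·0.2 = 0.113837.
P(A | observation) = 0.0130257 / 0.113837 = 0.114424.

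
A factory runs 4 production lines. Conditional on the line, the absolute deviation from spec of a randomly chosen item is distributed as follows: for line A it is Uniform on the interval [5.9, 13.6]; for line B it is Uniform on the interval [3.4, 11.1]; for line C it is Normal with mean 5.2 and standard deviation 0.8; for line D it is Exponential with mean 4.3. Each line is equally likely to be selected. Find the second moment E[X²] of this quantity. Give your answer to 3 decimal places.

For each component E[X²] = Var + (mean)², giving A: 100.003; B: 57.5033; C: 27.68; D: 36.98.
Overall E[X²] = 0.25·100.003 + 0.25·57.5033 + 0.25·27.68 + 0.25·36.98 = 55.5417.

55.542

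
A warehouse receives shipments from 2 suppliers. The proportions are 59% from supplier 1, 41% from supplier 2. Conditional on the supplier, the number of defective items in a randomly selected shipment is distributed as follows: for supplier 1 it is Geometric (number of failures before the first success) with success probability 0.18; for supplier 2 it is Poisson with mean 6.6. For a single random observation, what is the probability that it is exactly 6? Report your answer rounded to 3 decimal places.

Conditional on each supplier, P(X = 6): 1: 0.0547212; 2: 0.156166.
By total probability, P(X = 6) = 0.59·0.0547212 + 0.41·0.156166 = 0.0963137.

0.096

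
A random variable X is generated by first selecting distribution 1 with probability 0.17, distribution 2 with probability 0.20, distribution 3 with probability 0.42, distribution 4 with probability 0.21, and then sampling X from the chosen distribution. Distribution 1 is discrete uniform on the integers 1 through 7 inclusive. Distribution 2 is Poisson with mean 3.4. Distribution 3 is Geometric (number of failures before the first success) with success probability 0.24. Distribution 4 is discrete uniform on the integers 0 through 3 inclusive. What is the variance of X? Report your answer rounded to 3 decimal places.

Per component, 1: μ=4, E[X²]=20; 2: μ=3.4, E[X²]=14.96; 3: μ=3.16667, E[X²]=23.2222; 4: μ=1.5, E[X²]=3.5.
E[X] = 0.17·4 + 0.2·3.4 + 0.42·3.16667 + 0.21·1.5 = 3.005.
E[X²] = 0.17·20 + 0.2·14.96 + 0.42·23.2222 + 0.21·3.5 = 16.8803.
Var(X) = E[X²] − (E[X])² = 16.8803 − 9.03003 = 7.85031.

7.850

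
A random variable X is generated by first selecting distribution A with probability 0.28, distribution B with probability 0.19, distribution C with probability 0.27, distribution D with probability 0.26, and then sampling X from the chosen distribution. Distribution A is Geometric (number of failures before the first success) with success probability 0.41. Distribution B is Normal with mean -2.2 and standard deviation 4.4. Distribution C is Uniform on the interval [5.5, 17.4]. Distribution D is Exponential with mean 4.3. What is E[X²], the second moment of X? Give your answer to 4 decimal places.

For each component E[X²] = Var + (mean)², giving A: 5.58061; B: 24.2; C: 142.903; D: 36.98.
Overall E[X²] = 0.28·5.58061 + 0.19·24.2 + 0.27·142.903 + 0.26·36.98 = 54.3593.

54.3593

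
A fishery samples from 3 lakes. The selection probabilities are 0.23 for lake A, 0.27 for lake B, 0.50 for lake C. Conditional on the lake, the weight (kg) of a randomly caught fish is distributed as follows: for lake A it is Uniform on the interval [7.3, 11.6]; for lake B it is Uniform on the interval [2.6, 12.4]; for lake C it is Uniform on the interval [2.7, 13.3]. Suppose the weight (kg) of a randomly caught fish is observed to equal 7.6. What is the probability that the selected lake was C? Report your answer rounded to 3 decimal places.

Likelihoods f(7.6 | ·): A: 0.232558; B: 0.102041; C: 0.0943396.
Posterior ∝ prior × likelihood. Numerator for C: 0.5·0.0943396 = 0.0471698.
Normalizing constant: 0.23·0.232558 + 0.27·0.102041 + 0.5·0.0943396 = 0.128209.
P(C | observation) = 0.0471698 / 0.128209 = 0.367913.

0.368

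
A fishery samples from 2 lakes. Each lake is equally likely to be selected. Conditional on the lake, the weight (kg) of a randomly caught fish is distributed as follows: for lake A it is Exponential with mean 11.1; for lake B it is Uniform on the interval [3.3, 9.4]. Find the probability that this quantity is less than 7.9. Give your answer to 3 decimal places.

0.632

Conditional on each lake, P(X < 7.9): A: 0.509197; B: 0.754098.
By total probability, P(X < 7.9) = 0.5·0.509197 + 0.5·0.754098 = 0.631647.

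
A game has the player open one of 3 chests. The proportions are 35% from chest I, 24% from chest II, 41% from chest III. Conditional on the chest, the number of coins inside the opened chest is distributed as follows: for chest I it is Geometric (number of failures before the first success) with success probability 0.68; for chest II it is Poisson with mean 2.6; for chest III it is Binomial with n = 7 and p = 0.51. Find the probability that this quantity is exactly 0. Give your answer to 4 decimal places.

0.2586

Conditional on each chest, P(X = 0): I: 0.68; II: 0.0742736; III: 0.00678223.
By total probability, P(X = 0) = 0.35·0.68 + 0.24·0.0742736 + 0.41·0.00678223 = 0.258606.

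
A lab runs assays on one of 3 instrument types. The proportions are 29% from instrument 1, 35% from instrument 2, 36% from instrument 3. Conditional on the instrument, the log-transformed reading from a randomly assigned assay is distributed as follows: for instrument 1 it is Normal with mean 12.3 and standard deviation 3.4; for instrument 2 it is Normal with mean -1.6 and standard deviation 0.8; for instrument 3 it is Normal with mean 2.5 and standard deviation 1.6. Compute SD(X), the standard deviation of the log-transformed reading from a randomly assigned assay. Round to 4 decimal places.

6.0211

Per component, 1: μ=12.3, E[X²]=162.85; 2: μ=-1.6, E[X²]=3.2; 3: μ=2.5, E[X²]=8.81.
E[X] = 0.29·12.3 + 0.35·-1.6 + 0.36·2.5 = 3.907.
E[X²] = 0.29·162.85 + 0.35·3.2 + 0.36·8.81 = 51.5181.
Var(X) = E[X²] − (E[X])² = 51.5181 − 15.2646 = 36.2535.
SD(X) = √36.2535 = 6.02108.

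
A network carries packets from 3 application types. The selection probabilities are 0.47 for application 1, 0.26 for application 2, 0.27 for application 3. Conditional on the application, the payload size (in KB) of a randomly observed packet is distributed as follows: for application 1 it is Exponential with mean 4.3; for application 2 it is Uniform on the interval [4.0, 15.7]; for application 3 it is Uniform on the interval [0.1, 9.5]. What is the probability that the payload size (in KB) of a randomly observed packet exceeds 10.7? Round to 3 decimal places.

0.150

Conditional on each application, P(X > 10.7): 1: 0.083045; 2: 0.42735; 3: 0.
By total probability, P(X > 10.7) = 0.47·0.083045 + 0.26·0.42735 + 0.27·0 = 0.150142.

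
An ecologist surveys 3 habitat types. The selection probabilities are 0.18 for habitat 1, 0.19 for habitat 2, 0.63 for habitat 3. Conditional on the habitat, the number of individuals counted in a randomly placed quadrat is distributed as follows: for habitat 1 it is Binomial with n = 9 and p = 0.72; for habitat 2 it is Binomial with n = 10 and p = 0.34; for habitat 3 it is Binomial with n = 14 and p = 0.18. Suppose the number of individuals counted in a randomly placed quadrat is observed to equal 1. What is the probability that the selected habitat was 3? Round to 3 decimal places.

Likelihoods P(X=1 | ·): 1: 0.000244816; 2: 0.0807931; 3: 0.190977.
Posterior ∝ prior × likelihood. Numerator for 3: 0.63·0.190977 = 0.120315.
Normalizing constant: 0.18·0.000244816 + 0.19·0.0807931 + 0.63·0.190977 = 0.13571.
P(3 | observation) = 0.120315 / 0.13571 = 0.886561.

0.887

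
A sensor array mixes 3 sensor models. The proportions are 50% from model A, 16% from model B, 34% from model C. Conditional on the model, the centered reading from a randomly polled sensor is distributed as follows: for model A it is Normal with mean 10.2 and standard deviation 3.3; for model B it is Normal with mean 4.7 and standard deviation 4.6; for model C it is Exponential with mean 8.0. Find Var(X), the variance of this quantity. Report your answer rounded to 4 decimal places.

Per component, A: μ=10.2, E[X²]=114.93; B: μ=4.7, E[X²]=43.25; C: μ=8, E[X²]=128.
E[X] = 0.5·10.2 + 0.16·4.7 + 0.34·8 = 8.572.
E[X²] = 0.5·114.93 + 0.16·43.25 + 0.34·128 = 107.905.
Var(X) = E[X²] − (E[X])² = 107.905 − 73.4792 = 34.4258.

34.4258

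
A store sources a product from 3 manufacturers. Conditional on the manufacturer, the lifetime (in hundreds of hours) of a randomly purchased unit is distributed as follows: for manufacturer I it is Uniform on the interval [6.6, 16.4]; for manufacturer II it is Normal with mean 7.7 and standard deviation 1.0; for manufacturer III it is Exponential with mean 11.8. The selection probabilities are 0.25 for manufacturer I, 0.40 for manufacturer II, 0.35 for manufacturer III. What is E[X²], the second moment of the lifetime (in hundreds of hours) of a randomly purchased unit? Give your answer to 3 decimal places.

For each component E[X²] = Var + (mean)², giving I: 140.253; II: 60.29; III: 278.48.
Overall E[X²] = 0.25·140.253 + 0.4·60.29 + 0.35·278.48 = 156.647.

156.647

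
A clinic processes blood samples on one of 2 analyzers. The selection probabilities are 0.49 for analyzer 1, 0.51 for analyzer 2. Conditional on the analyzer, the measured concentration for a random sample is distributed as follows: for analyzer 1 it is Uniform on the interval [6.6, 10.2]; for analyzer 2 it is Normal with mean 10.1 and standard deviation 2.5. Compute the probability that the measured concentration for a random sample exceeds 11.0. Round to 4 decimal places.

0.1833

Conditional on each analyzer, P(X > 11.0): 1: 0; 2: 0.359424.
By total probability, P(X > 11.0) = 0.49·0 + 0.51·0.359424 = 0.183306.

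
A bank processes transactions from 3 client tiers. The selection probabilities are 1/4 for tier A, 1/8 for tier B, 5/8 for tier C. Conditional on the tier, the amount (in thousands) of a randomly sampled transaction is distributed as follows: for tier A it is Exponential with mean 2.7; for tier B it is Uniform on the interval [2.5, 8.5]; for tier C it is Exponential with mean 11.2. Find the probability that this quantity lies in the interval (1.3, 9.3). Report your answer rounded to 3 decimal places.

Conditional on each tier, P(1.3 < X < 9.3): A: 0.585945; B: 1; C: 0.454518.
By total probability, P(1.3 < X < 9.3) = 0.25·0.585945 + 0.125·1 + 0.625·0.454518 = 0.55556.

0.556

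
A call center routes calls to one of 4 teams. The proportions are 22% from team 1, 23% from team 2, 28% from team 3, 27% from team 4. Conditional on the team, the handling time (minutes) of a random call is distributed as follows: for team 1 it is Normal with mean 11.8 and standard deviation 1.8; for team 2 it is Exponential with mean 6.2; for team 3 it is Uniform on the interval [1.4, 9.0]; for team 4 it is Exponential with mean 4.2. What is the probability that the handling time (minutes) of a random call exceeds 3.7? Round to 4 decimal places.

Conditional on each team, P(X > 3.7): 1: 0.999997; 2: 0.550585; 3: 0.697368; 4: 0.414388.
By total probability, P(X > 3.7) = 0.22·0.999997 + 0.23·0.550585 + 0.28·0.697368 + 0.27·0.414388 = 0.653782.

0.6538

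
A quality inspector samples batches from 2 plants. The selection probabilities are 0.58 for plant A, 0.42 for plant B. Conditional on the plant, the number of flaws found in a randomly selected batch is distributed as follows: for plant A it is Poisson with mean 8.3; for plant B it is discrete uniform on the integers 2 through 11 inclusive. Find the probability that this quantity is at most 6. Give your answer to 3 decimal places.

Conditional on each plant, P(X ≤ 6): A: 0.278121; B: 0.5.
By total probability, P(X ≤ 6) = 0.58·0.278121 + 0.42·0.5 = 0.37131.

0.371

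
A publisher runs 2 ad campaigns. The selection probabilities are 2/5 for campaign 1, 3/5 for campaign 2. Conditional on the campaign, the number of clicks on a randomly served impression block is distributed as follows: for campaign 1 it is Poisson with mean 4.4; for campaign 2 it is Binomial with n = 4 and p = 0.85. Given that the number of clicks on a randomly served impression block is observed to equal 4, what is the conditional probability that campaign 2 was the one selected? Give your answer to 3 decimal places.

0.803

Likelihoods P(X=4 | ·): 1: 0.191736; 2: 0.522006.
Posterior ∝ prior × likelihood. Numerator for 2: 0.6·0.522006 = 0.313204.
Normalizing constant: 0.4·0.191736 + 0.6·0.522006 = 0.389898.
P(2 | observation) = 0.313204 / 0.389898 = 0.803296.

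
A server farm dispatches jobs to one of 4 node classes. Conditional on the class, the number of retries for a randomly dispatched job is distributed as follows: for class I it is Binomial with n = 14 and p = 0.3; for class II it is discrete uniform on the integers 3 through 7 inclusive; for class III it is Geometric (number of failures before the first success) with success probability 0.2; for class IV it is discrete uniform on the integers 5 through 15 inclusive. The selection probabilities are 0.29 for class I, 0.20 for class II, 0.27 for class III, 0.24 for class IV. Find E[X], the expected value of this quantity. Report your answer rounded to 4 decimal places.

5.6980

Component means — I: 4.2; II: 5; III: 4; IV: 10.
E[X] = 0.29·4.2 + 0.2·5 + 0.27·4 + 0.24·10 = 5.698.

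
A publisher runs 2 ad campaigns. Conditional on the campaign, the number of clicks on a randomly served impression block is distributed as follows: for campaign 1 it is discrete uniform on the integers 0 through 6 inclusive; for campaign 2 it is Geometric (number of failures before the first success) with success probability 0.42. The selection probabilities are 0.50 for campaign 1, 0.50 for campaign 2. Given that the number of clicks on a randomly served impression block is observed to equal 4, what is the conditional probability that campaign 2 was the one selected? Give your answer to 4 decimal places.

0.2496

Likelihoods P(X=4 | ·): 1: 0.142857; 2: 0.0475293.
Posterior ∝ prior × likelihood. Numerator for 2: 0.5·0.0475293 = 0.0237646.
Normalizing constant: 0.5·0.142857 + 0.5·0.0475293 = 0.0951932.
P(2 | observation) = 0.0237646 / 0.0951932 = 0.249646.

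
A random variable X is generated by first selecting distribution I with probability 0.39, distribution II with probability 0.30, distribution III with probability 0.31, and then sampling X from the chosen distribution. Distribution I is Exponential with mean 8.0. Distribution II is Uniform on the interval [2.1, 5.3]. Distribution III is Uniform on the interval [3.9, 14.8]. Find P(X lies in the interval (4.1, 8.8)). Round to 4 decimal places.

0.3500

Conditional on each component, P(4.1 < X < 8.8): I: 0.266125; II: 0.375; III: 0.431193.
By total probability, P(4.1 < X < 8.8) = 0.39·0.266125 + 0.3·0.375 + 0.31·0.431193 = 0.349959.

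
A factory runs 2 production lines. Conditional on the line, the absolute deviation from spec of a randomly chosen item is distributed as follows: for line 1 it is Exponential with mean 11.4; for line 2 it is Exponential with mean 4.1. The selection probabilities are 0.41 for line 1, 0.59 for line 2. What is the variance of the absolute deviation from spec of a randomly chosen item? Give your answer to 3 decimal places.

76.092

Per component, 1: μ=11.4, E[X²]=259.92; 2: μ=4.1, E[X²]=33.62.
E[X] = 0.41·11.4 + 0.59·4.1 = 7.093.
E[X²] = 0.41·259.92 + 0.59·33.62 = 126.403.
Var(X) = E[X²] − (E[X])² = 126.403 − 50.3106 = 76.0924.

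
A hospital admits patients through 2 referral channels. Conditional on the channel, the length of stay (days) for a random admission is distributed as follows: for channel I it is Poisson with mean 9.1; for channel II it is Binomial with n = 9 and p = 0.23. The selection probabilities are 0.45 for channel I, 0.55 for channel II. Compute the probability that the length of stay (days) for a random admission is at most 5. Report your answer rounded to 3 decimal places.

0.596

Conditional on each channel, P(X ≤ 5): I: 0.109751; II: 0.99354.
By total probability, P(X ≤ 5) = 0.45·0.109751 + 0.55·0.99354 = 0.595835.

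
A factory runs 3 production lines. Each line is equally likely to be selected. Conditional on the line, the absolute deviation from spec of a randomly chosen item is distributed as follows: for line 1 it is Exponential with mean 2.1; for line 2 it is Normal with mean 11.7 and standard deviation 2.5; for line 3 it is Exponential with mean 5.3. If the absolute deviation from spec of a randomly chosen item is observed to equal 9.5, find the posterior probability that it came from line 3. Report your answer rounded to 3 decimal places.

Likelihoods f(9.5 | ·): 1: 0.00516553; 2: 0.108346; 3: 0.0314247.
Posterior ∝ prior × likelihood. Numerator for 3: 0.333333·0.0314247 = 0.0104749.
Normalizing constant: 0.333333·0.00516553 + 0.333333·0.108346 + 0.333333·0.0314247 = 0.048312.
P(3 | observation) = 0.0104749 / 0.048312 = 0.216818.

0.217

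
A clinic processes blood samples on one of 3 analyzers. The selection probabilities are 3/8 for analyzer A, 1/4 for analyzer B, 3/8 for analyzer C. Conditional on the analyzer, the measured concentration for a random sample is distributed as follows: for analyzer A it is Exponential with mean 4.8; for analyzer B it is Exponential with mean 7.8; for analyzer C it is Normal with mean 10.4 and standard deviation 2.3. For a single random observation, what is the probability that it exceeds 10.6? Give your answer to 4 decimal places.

0.2799

Conditional on each analyzer, P(X > 10.6): A: 0.109884; B: 0.256924; C: 0.465353.
By total probability, P(X > 10.6) = 0.375·0.109884 + 0.25·0.256924 + 0.375·0.465353 = 0.279945.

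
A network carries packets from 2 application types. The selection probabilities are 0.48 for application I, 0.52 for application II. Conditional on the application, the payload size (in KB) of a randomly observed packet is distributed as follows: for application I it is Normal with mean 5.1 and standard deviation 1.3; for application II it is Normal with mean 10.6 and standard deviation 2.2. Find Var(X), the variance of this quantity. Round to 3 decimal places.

10.878

Per component, I: μ=5.1, E[X²]=27.7; II: μ=10.6, E[X²]=117.2.
E[X] = 0.48·5.1 + 0.52·10.6 = 7.96.
E[X²] = 0.48·27.7 + 0.52·117.2 = 74.24.
Var(X) = E[X²] − (E[X])² = 74.24 − 63.3616 = 10.8784.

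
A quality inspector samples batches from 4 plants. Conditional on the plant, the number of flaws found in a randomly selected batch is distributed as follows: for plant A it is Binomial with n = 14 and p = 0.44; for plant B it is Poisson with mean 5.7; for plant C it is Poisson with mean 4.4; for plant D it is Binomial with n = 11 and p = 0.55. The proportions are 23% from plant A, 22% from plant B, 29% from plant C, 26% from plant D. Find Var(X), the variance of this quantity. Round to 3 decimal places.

Per component, A: μ=6.16, E[X²]=41.3952; B: μ=5.7, E[X²]=38.19; C: μ=4.4, E[X²]=23.76; D: μ=6.05, E[X²]=39.325.
E[X] = 0.23·6.16 + 0.22·5.7 + 0.29·4.4 + 0.26·6.05 = 5.5198.
E[X²] = 0.23·41.3952 + 0.22·38.19 + 0.29·23.76 + 0.26·39.325 = 35.0376.
Var(X) = E[X²] − (E[X])² = 35.0376 − 30.4682 = 4.5694.

4.569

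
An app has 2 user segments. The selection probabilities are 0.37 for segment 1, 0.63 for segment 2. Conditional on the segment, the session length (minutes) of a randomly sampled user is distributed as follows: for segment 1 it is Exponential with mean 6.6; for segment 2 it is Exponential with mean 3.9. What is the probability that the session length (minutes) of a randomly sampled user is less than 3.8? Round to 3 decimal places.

0.554

Conditional on each segment, P(X < 3.8): 1: 0.437721; 2: 0.622566.
By total probability, P(X < 3.8) = 0.37·0.437721 + 0.63·0.622566 = 0.554173.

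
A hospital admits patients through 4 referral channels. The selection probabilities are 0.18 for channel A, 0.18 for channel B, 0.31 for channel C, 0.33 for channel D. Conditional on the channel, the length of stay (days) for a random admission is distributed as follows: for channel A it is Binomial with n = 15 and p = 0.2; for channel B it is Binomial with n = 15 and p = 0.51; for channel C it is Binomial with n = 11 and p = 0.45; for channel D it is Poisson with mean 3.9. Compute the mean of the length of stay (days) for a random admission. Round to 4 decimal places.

4.7385

Component means — A: 3; B: 7.65; C: 4.95; D: 3.9.
E[X] = 0.18·3 + 0.18·7.65 + 0.31·4.95 + 0.33·3.9 = 4.7385.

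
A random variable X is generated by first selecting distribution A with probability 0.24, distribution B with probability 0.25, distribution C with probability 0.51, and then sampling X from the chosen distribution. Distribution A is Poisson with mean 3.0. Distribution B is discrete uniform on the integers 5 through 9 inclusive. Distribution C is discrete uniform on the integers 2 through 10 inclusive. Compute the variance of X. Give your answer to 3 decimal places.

Per component, A: μ=3, E[X²]=12; B: μ=7, E[X²]=51; C: μ=6, E[X²]=42.6667.
E[X] = 0.24·3 + 0.25·7 + 0.51·6 = 5.53.
E[X²] = 0.24·12 + 0.25·51 + 0.51·42.6667 = 37.39.
Var(X) = E[X²] − (E[X])² = 37.39 − 30.5809 = 6.8091.

6.809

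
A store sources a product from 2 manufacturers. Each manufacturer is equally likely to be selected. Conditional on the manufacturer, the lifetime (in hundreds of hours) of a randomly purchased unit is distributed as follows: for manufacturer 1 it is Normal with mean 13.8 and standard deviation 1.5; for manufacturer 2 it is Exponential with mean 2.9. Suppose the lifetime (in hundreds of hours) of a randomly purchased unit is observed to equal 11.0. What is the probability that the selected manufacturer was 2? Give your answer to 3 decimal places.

0.143

Likelihoods f(11.0 | ·): 1: 0.0465781; 2: 0.00776744.
Posterior ∝ prior × likelihood. Numerator for 2: 0.5·0.00776744 = 0.00388372.
Normalizing constant: 0.5·0.0465781 + 0.5·0.00776744 = 0.0271727.
P(2 | observation) = 0.00388372 / 0.0271727 = 0.142927.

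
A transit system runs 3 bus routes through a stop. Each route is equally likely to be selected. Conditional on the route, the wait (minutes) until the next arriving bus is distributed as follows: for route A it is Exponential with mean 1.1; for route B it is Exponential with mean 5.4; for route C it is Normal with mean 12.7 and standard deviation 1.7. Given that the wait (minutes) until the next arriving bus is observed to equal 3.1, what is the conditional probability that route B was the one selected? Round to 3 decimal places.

Likelihoods f(3.1 | ·): A: 0.0542858; B: 0.104301; C: 2.79122e-08.
Posterior ∝ prior × likelihood. Numerator for B: 0.333333·0.104301 = 0.034767.
Normalizing constant: 0.333333·0.0542858 + 0.333333·0.104301 + 0.333333·2.79122e-08 = 0.0528623.
P(B | observation) = 0.034767 / 0.0528623 = 0.65769.

0.658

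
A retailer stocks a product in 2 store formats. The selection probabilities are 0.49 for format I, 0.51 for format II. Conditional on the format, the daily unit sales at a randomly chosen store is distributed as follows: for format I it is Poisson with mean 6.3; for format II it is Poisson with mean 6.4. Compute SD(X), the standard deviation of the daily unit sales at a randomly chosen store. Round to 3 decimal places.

Per component, I: μ=6.3, E[X²]=45.99; II: μ=6.4, E[X²]=47.36.
E[X] = 0.49·6.3 + 0.51·6.4 = 6.351.
E[X²] = 0.49·45.99 + 0.51·47.36 = 46.6887.
Var(X) = E[X²] − (E[X])² = 46.6887 − 40.3352 = 6.3535.
SD(X) = √6.3535 = 2.52061.

2.521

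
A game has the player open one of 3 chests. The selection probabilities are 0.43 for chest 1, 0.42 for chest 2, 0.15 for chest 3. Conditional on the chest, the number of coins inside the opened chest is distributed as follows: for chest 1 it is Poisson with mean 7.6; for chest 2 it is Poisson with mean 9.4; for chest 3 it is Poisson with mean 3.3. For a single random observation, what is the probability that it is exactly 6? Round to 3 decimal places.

0.101

Conditional on each chest, P(X = 6): 1: 0.13394; 2: 0.0792623; 3: 0.0661575.
By total probability, P(X = 6) = 0.43·0.13394 + 0.42·0.0792623 + 0.15·0.0661575 = 0.100808.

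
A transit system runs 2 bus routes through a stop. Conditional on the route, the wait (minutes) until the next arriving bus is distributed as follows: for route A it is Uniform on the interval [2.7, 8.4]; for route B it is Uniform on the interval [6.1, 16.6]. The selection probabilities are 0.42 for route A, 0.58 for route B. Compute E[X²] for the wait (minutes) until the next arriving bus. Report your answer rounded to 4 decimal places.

94.1200

For each component E[X²] = Var + (mean)², giving A: 33.51; B: 138.01.
Overall E[X²] = 0.42·33.51 + 0.58·138.01 = 94.12.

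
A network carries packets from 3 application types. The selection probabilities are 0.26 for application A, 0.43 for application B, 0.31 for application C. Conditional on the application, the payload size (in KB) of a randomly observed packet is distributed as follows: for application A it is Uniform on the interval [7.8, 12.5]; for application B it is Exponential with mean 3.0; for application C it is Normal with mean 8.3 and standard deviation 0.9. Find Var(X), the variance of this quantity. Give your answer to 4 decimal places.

Per component, A: μ=10.15, E[X²]=104.863; B: μ=3, E[X²]=18; C: μ=8.3, E[X²]=69.7.
E[X] = 0.26·10.15 + 0.43·3 + 0.31·8.3 = 6.502.
E[X²] = 0.26·104.863 + 0.43·18 + 0.31·69.7 = 56.6115.
Var(X) = E[X²] − (E[X])² = 56.6115 − 42.276 = 14.3355.

14.3355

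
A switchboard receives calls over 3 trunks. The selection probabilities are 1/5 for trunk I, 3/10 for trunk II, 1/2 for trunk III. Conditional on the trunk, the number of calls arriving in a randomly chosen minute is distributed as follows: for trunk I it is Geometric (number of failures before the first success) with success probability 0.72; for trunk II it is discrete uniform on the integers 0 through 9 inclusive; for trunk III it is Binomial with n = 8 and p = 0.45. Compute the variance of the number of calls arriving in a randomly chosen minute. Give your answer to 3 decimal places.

5.740

Per component, I: μ=0.388889, E[X²]=0.691358; II: μ=4.5, E[X²]=28.5; III: μ=3.6, E[X²]=14.94.
E[X] = 0.2·0.388889 + 0.3·4.5 + 0.5·3.6 = 3.22778.
E[X²] = 0.2·0.691358 + 0.3·28.5 + 0.5·14.94 = 16.1583.
Var(X) = E[X²] − (E[X])² = 16.1583 − 10.4185 = 5.73972.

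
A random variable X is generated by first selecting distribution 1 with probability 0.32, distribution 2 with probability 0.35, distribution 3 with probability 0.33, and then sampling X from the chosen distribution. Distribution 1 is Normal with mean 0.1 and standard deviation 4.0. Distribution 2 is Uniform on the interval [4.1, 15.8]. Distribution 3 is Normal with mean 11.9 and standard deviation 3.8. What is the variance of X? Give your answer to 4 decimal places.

Per component, 1: μ=0.1, E[X²]=16.01; 2: μ=9.95, E[X²]=110.41; 3: μ=11.9, E[X²]=156.05.
E[X] = 0.32·0.1 + 0.35·9.95 + 0.33·11.9 = 7.4415.
E[X²] = 0.32·16.01 + 0.35·110.41 + 0.33·156.05 = 95.2632.
Var(X) = E[X²] − (E[X])² = 95.2632 − 55.3759 = 39.8873.

39.8873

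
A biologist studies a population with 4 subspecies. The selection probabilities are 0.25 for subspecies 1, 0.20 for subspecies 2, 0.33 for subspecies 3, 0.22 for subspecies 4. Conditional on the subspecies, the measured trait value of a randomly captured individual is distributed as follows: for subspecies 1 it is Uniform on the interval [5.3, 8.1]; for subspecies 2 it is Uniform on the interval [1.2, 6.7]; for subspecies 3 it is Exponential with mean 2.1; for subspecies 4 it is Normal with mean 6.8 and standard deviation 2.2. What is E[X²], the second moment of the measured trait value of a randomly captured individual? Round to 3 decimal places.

For each component E[X²] = Var + (mean)², giving 1: 45.5433; 2: 18.1233; 3: 8.82; 4: 51.08.
Overall E[X²] = 0.25·45.5433 + 0.2·18.1233 + 0.33·8.82 + 0.22·51.08 = 29.1587.

29.159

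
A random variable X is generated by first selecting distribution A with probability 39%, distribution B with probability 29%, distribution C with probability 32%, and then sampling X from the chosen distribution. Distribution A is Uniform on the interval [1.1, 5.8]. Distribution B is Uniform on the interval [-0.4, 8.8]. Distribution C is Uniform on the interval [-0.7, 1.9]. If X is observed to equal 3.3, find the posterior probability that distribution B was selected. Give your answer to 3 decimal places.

Likelihoods f(3.3 | ·): A: 0.212766; B: 0.108696; C: 0.
Posterior ∝ prior × likelihood. Numerator for B: 0.29·0.108696 = 0.0315217.
Normalizing constant: 0.39·0.212766 + 0.29·0.108696 + 0.32·0 = 0.1145.
P(B | observation) = 0.0315217 / 0.1145 = 0.275298.

0.275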